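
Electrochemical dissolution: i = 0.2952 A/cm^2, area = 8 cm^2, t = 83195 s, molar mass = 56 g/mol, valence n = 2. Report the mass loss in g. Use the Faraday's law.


Apply Faraday's law: m = i*A*t*M / (n*F)
Total charge passed Q = i*A*t = 0.2952*8*83195 = 196473.312 C
m = Q*M/(n*F) = 196473.312*56/(2*96485) = 57.0167 g

57.0167 g


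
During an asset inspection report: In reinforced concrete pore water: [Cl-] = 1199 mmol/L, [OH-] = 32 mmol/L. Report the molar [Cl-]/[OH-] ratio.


Threshold parameter = [Cl-] / [OH-] (molar basis; both in mmol/L, so units cancel)
Ratio = 1199 / 32 = 37.47

37.47


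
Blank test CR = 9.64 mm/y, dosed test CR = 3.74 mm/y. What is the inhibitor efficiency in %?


Apply the inhibitor-efficiency definition: IE = (CR_blank − CR_inh)/CR_blank × 100
IE = (9.64 − 3.74) / 9.64 × 100
IE = 5.9 / 9.64 × 100 = 61.2 %

61.2 %


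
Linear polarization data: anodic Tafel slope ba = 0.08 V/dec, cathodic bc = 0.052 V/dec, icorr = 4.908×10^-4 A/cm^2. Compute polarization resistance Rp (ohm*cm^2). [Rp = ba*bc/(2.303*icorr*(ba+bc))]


Apply the Stern-Geary equation: Rp = ba*bc / (2.303*icorr*(ba+bc))
ba*bc = 0.08*0.052 = 0.00416
ba+bc = 0.132; 2.303*icorr*(ba+bc) = 2.303*4.908×10^-4*0.132 = 1.4920124×10^-4
Rp = 0.00416 / 1.4920124×10^-4 = 27.9 ohm*cm^2

27.9 ohm*cm^2


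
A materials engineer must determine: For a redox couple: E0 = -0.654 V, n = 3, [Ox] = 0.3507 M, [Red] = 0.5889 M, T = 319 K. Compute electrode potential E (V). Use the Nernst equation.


Apply the Nernst equation: E = E0 + (RT/nF)*ln([Ox]/[Red])
Step 1: RT/nF = 8.314*319/(3*96485) = 0.00916262 V
Step 2: [Ox]/[Red] = 0.3507/0.5889 = 0.595517
Step 3: ln(0.595517) = -0.518325
Step 4: correction = 0.00916262 * -0.518325 = -0.0047 V
E = -0.654 + -0.0047 = -0.6587 V

-0.6587 V


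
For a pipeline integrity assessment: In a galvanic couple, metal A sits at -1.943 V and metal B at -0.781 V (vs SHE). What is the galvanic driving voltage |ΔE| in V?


Driving voltage is the absolute potential difference.
|ΔE| = |-1.943 − (-0.781)| = 1.162 V

1.162 V


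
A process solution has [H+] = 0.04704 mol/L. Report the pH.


pH = −log10[H+]
pH = −log10(0.04704) = 1.33

1.33


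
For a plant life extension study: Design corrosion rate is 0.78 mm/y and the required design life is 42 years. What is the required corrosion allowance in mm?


Corrosion allowance = CR × design life
CA = 0.78 * 42 = 32.76 mm

32.76 mm


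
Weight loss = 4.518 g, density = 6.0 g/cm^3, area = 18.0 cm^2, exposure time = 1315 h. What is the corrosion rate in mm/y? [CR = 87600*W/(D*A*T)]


Apply the mm/y weight-loss relation: CR = 87600 * W / (D * A * T)
Numerator: 87600 * 4.518 = 395776.8
Denominator: 6.0 * 18.0 * 1315 = 142020.0
CR = 395776.8 / 142020.0 = 2.78677 mm/y

2.78677 mm/y


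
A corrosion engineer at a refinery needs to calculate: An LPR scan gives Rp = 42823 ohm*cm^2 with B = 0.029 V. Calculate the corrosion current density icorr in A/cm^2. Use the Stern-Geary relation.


Apply the Stern-Geary relation: icorr = B / Rp
icorr = 0.029 / 42823 = 6.772×10^-7 A/cm^2

6.772×10^-7 A/cm^2


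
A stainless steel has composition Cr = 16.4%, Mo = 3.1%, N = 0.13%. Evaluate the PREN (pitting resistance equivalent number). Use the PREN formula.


Apply the PREN formula: PREN = Cr + 3.3*Mo + 16*N
PREN = 16.4 + 3.3*3.1 + 16*0.13
PREN = 16.4 + 10.23 + 2.08 = 28.71

28.71


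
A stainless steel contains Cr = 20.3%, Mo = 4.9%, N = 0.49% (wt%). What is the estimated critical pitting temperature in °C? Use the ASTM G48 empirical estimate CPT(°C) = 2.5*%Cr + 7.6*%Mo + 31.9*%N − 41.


Apply the ASTM G48 empirical CPT estimate: CPT(°C) = 2.5*%Cr + 7.6*%Mo + 31.9*%N − 41
2.5*20.3 = 50.75; 7.6*4.9 = 37.24; 31.9*0.49 = 15.631
CPT = 50.75 + 37.24 + 15.631 − 41 = 62.621 °C
Rounded to 0.1 °C: CPT ≈ 62.6 °C

62.6 °C


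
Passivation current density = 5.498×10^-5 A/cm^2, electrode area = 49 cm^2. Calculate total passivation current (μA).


I = i_pass * A, then convert A → μA (×10^6)
I = 5.498×10^-5 * 49 * 10^6 = 2694.02 μA

2694.02 μA


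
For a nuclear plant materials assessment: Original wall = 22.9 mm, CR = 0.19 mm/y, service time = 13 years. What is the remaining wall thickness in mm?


Remaining wall = original − CR × time
t = 22.9 − 0.19*13 = 22.9 − 2.47 = 20.43 mm

20.43 mm


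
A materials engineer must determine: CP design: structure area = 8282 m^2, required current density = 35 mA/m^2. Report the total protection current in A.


I = area * current density, then convert mA → A (÷1000)
I = 8282 * 35 / 1000 = 289.87 A

289.87 A


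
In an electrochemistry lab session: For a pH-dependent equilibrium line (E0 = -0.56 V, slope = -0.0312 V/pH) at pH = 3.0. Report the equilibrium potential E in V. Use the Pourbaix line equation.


Apply the Pourbaix line equation: E = E0 + slope*pH
E = -0.56 + (-0.0312)*3.0 = -0.56 + (-0.0936) = -0.6536 V
Rounded to 4 decimal places: E = -0.6536 V

-0.6536 V


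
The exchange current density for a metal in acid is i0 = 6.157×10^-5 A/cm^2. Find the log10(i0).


i0 = 6.157×10^-5 A/cm^2
log10(i0) = -4.211

-4.211


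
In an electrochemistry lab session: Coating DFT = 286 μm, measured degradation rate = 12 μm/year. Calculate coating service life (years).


Service life = thickness / degradation rate
Life = 286 / 12 = 23.8 years

23.8 years


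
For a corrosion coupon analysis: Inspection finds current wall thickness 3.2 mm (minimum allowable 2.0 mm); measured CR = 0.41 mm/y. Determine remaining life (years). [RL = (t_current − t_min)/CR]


Apply the remaining-life relation: RL = (t_current − t_min) / CR
RL = (3.2 − 2.0) / 0.41 = 1.2 / 0.41 = 2.9 years

2.9 years


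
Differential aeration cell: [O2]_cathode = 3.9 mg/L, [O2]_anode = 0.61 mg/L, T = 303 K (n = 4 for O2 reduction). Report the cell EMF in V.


Apply the Nernst concentration-cell relation: E = (RT/nF)*ln(C_cathode/C_anode)
RT/nF = 8.314*303/(4*96485) = 0.00652729 V
ln(3.9/0.61) = 1.85527
E = 0.00652729 * 1.85527 = 0.01211 V

0.01211 V


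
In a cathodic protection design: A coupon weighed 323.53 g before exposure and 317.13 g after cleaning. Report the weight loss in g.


Weight loss = initial − final
WL = 323.53 − 317.13 = 6.4 g

6.4 g


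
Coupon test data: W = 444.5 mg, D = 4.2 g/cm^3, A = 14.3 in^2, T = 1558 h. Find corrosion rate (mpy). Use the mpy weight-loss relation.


Apply the mpy weight-loss relation: CR = 534 * W / (D * A * T)
Numerator: 534 * 444.5 = 237363.0
Denominator: 4.2 * 14.3 * 1558 = 93573.48
CR = 237363.0 / 93573.48 = 2.53665 mpy

2.53665 mpy


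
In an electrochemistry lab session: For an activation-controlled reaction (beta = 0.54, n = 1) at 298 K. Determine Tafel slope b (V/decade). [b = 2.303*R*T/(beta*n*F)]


Apply the Tafel slope relation: b = 2.303*R*T/(beta*n*F)
Numerator: 2.303 * 8.314 * 298 = 5705.85
Denominator: 0.54 * 1 * 96485 = 52101.9
b = 5705.85 / 52101.9 = 0.11 V/decade

0.11 V/decade


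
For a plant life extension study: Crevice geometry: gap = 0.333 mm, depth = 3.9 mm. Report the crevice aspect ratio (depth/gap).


Aspect ratio = depth / gap
Ratio = 3.9 / 0.333 = 11.7

11.7


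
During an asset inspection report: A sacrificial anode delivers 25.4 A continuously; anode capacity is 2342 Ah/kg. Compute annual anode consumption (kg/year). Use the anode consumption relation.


Annual consumption = current * hours per year / capacity
Rate = 25.4 * 8760 / 2342 = 95.0 kg/year

95.0 kg/year


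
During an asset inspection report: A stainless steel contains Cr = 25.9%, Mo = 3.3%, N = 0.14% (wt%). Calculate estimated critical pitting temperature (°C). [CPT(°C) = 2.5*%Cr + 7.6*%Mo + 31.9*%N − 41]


Apply the ASTM G48 empirical CPT estimate: CPT(°C) = 2.5*%Cr + 7.6*%Mo + 31.9*%N − 41
2.5*25.9 = 64.75; 7.6*3.3 = 25.08; 31.9*0.14 = 4.466
CPT = 64.75 + 25.08 + 4.466 − 41 = 53.296 °C
Rounded to 0.1 °C: CPT ≈ 53.3 °C

53.3 °C


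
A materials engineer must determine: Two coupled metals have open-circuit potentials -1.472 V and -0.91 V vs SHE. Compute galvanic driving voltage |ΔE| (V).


Driving voltage is the absolute potential difference.
|ΔE| = |-1.472 − (-0.91)| = 0.562 V

0.562 V


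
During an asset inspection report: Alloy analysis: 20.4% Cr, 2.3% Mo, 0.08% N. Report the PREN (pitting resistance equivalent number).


Apply the PREN formula: PREN = Cr + 3.3*Mo + 16*N
PREN = 20.4 + 3.3*2.3 + 16*0.08
PREN = 20.4 + 7.59 + 1.28 = 29.27

29.27


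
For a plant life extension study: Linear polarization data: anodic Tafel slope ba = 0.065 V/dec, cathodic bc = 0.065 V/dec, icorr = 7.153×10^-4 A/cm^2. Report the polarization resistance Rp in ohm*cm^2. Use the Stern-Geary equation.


Apply the Stern-Geary equation: Rp = ba*bc / (2.303*icorr*(ba+bc))
ba*bc = 0.065*0.065 = 0.004225
ba+bc = 0.13; 2.303*icorr*(ba+bc) = 2.303*7.153×10^-4*0.13 = 2.1415367×10^-4
Rp = 0.004225 / 2.1415367×10^-4 = 19.73 ohm*cm^2

19.73 ohm*cm^2


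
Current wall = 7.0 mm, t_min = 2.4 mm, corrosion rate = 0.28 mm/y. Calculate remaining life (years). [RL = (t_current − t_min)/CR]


Apply the remaining-life relation: RL = (t_current − t_min) / CR
RL = (7.0 − 2.4) / 0.28 = 4.6 / 0.28 = 16.4 years

16.4 years


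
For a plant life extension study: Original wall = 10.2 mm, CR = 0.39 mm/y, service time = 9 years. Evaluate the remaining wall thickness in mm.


Remaining wall = original − CR × time
t = 10.2 − 0.39*9 = 10.2 − 3.51 = 6.69 mm

6.69 mm


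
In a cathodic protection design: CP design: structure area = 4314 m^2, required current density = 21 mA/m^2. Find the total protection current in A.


I = area * current density, then convert mA → A (÷1000)
I = 4314 * 21 / 1000 = 90.59 A

90.59 A


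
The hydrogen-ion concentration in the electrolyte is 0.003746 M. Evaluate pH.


pH = −log10[H+]
pH = −log10(0.003746) = 2.43

2.43


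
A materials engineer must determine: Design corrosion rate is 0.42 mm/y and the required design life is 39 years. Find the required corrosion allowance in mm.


Corrosion allowance = CR × design life
CA = 0.42 * 39 = 16.38 mm

16.38 mm


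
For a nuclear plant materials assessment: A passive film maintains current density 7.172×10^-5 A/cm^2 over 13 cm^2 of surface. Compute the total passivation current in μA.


I = i_pass * A, then convert A → μA (×10^6)
I = 7.172×10^-5 * 13 * 10^6 = 932.36 μA

932.36 μA


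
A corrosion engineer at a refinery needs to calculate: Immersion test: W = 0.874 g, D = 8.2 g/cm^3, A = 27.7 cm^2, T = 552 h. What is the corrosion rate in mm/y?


Apply the mm/y weight-loss relation: CR = 87600 * W / (D * A * T)
Numerator: 87600 * 0.874 = 76562.4
Denominator: 8.2 * 27.7 * 552 = 125381.28
CR = 76562.4 / 125381.28 = 0.6106 mm/y

0.6106 mm/y


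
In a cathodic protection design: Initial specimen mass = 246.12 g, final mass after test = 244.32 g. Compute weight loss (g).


Weight loss = initial − final
WL = 246.12 − 244.32 = 1.8 g

1.8 g


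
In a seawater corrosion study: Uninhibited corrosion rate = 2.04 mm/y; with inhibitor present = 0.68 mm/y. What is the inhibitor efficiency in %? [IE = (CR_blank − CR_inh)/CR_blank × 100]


Apply the inhibitor-efficiency definition: IE = (CR_blank − CR_inh)/CR_blank × 100
IE = (2.04 − 0.68) / 2.04 × 100
IE = 1.36 / 2.04 × 100 = 66.7 %

66.7 %


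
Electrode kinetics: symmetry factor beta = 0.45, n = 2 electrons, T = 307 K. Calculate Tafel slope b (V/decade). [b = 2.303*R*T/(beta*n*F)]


Apply the Tafel slope relation: b = 2.303*R*T/(beta*n*F)
Numerator: 2.303 * 8.314 * 307 = 5878.17
Denominator: 0.45 * 2 * 96485 = 86836.5
b = 5878.17 / 86836.5 = 0.068 V/decade

0.068 V/decade


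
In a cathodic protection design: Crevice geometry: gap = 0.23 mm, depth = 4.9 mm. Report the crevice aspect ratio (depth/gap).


Aspect ratio = depth / gap
Ratio = 4.9 / 0.23 = 21.3

21.3


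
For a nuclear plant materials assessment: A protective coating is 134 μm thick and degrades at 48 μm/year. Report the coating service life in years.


Service life = thickness / degradation rate
Life = 134 / 48 = 2.8 years

2.8 years


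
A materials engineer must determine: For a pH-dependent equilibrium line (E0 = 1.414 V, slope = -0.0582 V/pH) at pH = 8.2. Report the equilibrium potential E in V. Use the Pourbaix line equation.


Apply the Pourbaix line equation: E = E0 + slope*pH
E = 1.414 + (-0.0582)*8.2 = 1.414 + (-0.47724) = 0.93676 V
Rounded to 3 decimal places: E = 0.937 V

0.937 V


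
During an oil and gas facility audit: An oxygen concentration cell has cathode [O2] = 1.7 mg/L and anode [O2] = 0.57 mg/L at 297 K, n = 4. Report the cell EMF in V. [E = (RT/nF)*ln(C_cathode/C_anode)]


Apply the Nernst concentration-cell relation: E = (RT/nF)*ln(C_cathode/C_anode)
RT/nF = 8.314*297/(4*96485) = 0.00639804 V
ln(1.7/0.57) = 1.09275
E = 0.00639804 * 1.09275 = 0.00699 V

0.00699 V


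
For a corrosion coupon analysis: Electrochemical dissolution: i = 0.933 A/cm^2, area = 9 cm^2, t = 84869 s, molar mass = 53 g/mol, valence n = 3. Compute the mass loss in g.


Apply Faraday's law: m = i*A*t*M / (n*F)
Total charge passed Q = i*A*t = 0.933*9*84869 = 712644.993 C
m = Q*M/(n*F) = 712644.993*53/(3*96485) = 130.4872 g

130.4872 g


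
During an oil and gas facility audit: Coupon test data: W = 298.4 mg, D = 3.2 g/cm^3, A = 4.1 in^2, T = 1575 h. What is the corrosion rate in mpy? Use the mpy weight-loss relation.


Apply the mpy weight-loss relation: CR = 534 * W / (D * A * T)
Numerator: 534 * 298.4 = 159345.6
Denominator: 3.2 * 4.1 * 1575 = 20664.0
CR = 159345.6 / 20664.0 = 7.7113 mpy

7.7113 mpy


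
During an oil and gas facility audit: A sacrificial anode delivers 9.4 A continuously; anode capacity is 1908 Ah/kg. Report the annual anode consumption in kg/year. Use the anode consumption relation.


Annual consumption = current * hours per year / capacity
Rate = 9.4 * 8760 / 1908 = 43.2 kg/year

43.2 kg/year


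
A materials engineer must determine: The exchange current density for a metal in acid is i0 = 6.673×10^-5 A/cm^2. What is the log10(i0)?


i0 = 6.673×10^-5 A/cm^2
log10(i0) = -4.176

-4.176


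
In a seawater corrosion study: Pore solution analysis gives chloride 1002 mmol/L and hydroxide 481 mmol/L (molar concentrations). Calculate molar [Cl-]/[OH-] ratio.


Threshold parameter = [Cl-] / [OH-] (molar basis; both in mmol/L, so units cancel)
Ratio = 1002 / 481 = 2.08

2.08


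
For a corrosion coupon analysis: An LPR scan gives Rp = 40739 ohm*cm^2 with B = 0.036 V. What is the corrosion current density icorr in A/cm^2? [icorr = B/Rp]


Apply the Stern-Geary relation: icorr = B / Rp
icorr = 0.036 / 40739 = 8.837×10^-7 A/cm^2

8.837×10^-7 A/cm^2


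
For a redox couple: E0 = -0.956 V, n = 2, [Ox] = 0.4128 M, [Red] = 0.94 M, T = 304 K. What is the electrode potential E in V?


Apply the Nernst equation: E = E0 + (RT/nF)*ln([Ox]/[Red])
Step 1: RT/nF = 8.314*304/(2*96485) = 0.01309766 V
Step 2: [Ox]/[Red] = 0.4128/0.94 = 0.439149
Step 3: ln(0.439149) = -0.822917
Step 4: correction = 0.01309766 * -0.822917 = -0.011 V
E = -0.956 + -0.011 = -0.967 V

-0.967 V


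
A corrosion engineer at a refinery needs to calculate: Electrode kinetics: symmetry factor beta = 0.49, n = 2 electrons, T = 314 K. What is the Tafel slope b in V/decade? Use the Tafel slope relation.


Apply the Tafel slope relation: b = 2.303*R*T/(beta*n*F)
Numerator: 2.303 * 8.314 * 314 = 6012.2
Denominator: 0.49 * 2 * 96485 = 94555.3
b = 6012.2 / 94555.3 = 0.0636 V/decade

0.0636 V/decade


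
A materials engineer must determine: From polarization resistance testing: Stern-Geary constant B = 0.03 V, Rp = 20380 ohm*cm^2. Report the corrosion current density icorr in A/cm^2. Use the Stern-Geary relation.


Apply the Stern-Geary relation: icorr = B / Rp
icorr = 0.03 / 20380 = 1.472×10^-6 A/cm^2

1.472×10^-6 A/cm^2


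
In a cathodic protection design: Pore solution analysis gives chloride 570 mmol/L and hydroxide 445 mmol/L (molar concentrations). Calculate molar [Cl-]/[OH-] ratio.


Threshold parameter = [Cl-] / [OH-] (molar basis; both in mmol/L, so units cancel)
Ratio = 570 / 445 = 1.28

1.28


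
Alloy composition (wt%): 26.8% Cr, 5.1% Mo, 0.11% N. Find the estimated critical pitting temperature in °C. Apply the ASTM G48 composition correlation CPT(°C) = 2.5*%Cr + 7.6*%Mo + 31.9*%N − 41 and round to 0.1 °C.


Apply the ASTM G48 empirical CPT estimate: CPT(°C) = 2.5*%Cr + 7.6*%Mo + 31.9*%N − 41
2.5*26.8 = 67; 7.6*5.1 = 38.76; 31.9*0.11 = 3.509
CPT = 67 + 38.76 + 3.509 − 41 = 68.269 °C
Rounded to 0.1 °C: CPT ≈ 68.3 °C

68.3 °C


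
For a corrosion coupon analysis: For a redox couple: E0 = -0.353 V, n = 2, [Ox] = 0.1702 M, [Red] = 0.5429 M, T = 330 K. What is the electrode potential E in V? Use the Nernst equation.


Apply the Nernst equation: E = E0 + (RT/nF)*ln([Ox]/[Red])
Step 1: RT/nF = 8.314*330/(2*96485) = 0.01421786 V
Step 2: [Ox]/[Red] = 0.1702/0.5429 = 0.313502
Step 3: ln(0.313502) = -1.15995
Step 4: correction = 0.01421786 * -1.15995 = -0.016 V
E = -0.353 + -0.016 = -0.369 V

-0.369 V


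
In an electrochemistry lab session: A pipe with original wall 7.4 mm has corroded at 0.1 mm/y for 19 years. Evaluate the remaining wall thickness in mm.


Remaining wall = original − CR × time
t = 7.4 − 0.1*19 = 7.4 − 1.9 = 5.5 mm

5.5 mm


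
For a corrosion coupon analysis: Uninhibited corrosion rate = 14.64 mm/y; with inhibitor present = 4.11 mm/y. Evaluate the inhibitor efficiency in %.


Apply the inhibitor-efficiency definition: IE = (CR_blank − CR_inh)/CR_blank × 100
IE = (14.64 − 4.11) / 14.64 × 100
IE = 10.53 / 14.64 × 100 = 71.9 %

71.9 %


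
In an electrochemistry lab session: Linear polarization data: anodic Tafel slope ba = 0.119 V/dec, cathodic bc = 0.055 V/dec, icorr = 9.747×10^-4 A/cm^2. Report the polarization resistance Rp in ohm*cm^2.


Apply the Stern-Geary equation: Rp = ba*bc / (2.303*icorr*(ba+bc))
ba*bc = 0.119*0.055 = 0.006545
ba+bc = 0.174; 2.303*icorr*(ba+bc) = 2.303*9.747×10^-4*0.174 = 3.9058373×10^-4
Rp = 0.006545 / 3.9058373×10^-4 = 16.76 ohm*cm^2

16.76 ohm*cm^2


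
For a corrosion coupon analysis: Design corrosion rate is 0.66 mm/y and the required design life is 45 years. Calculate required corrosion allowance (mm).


Corrosion allowance = CR × design life
CA = 0.66 * 45 = 29.7 mm

29.7 mm


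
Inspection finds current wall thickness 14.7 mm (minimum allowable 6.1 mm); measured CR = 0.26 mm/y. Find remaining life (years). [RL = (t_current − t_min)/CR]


Apply the remaining-life relation: RL = (t_current − t_min) / CR
RL = (14.7 − 6.1) / 0.26 = 8.6 / 0.26 = 33.1 years

33.1 years


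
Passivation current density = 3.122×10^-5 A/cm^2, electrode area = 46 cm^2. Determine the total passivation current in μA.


I = i_pass * A, then convert A → μA (×10^6)
I = 3.122×10^-5 * 46 * 10^6 = 1436.12 μA

1436.12 μA


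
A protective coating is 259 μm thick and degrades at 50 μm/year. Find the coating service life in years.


Service life = thickness / degradation rate
Life = 259 / 50 = 5.2 years

5.2 years


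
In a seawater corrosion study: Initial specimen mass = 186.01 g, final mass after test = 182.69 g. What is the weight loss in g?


Weight loss = initial − final
WL = 186.01 − 182.69 = 3.32 g

3.32 g


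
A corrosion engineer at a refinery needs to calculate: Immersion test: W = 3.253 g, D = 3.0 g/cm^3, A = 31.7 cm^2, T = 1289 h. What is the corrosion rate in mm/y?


Apply the mm/y weight-loss relation: CR = 87600 * W / (D * A * T)
Numerator: 87600 * 3.253 = 284962.8
Denominator: 3.0 * 31.7 * 1289 = 122583.9
CR = 284962.8 / 122583.9 = 2.3246 mm/y

2.3246 mm/y


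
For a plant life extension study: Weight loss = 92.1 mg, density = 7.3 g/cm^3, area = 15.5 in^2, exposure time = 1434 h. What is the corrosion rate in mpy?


Apply the mpy weight-loss relation: CR = 534 * W / (D * A * T)
Numerator: 534 * 92.1 = 49181.4
Denominator: 7.3 * 15.5 * 1434 = 162257.1
CR = 49181.4 / 162257.1 = 0.30311 mpy

0.30311 mpy


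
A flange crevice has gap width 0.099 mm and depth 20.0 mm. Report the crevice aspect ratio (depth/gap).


Aspect ratio = depth / gap
Ratio = 20.0 / 0.099 = 202.0

202.0


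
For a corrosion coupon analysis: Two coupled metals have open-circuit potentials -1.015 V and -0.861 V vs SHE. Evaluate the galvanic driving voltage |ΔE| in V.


Driving voltage is the absolute potential difference.
|ΔE| = |-1.015 − (-0.861)| = 0.154 V

0.154 V


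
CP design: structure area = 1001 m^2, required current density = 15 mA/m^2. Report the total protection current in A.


I = area * current density, then convert mA → A (÷1000)
I = 1001 * 15 / 1000 = 15.02 A

15.02 A


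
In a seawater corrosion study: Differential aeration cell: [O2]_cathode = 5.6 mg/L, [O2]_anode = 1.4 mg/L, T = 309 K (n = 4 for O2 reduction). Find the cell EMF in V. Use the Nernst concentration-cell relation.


Apply the Nernst concentration-cell relation: E = (RT/nF)*ln(C_cathode/C_anode)
RT/nF = 8.314*309/(4*96485) = 0.00665654 V
ln(5.6/1.4) = 1.38629
E = 0.00665654 * 1.38629 = 0.00923 V

0.00923 V


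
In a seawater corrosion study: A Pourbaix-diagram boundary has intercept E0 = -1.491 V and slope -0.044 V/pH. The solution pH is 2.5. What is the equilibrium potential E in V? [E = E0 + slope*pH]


Apply the Pourbaix line equation: E = E0 + slope*pH
E = -1.491 + (-0.044)*2.5 = -1.491 + (-0.11) = -1.601 V
Rounded to 3 decimal places: E = -1.601 V

-1.601 V


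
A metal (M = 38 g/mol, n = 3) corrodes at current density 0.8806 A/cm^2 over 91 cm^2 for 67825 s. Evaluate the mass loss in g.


Apply Faraday's law: m = i*A*t*M / (n*F)
Total charge passed Q = i*A*t = 0.8806*91*67825 = 5435129.245 C
m = Q*M/(n*F) = 5435129.245*38/(3*96485) = 713.5303 g

713.5303 g


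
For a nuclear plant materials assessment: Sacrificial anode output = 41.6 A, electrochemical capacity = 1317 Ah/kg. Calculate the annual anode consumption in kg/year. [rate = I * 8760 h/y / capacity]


Annual consumption = current * hours per year / capacity
Rate = 41.6 * 8760 / 1317 = 276.7 kg/year

276.7 kg/year


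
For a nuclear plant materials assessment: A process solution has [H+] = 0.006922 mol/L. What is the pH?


pH = −log10[H+]
pH = −log10(0.006922) = 2.16

2.16


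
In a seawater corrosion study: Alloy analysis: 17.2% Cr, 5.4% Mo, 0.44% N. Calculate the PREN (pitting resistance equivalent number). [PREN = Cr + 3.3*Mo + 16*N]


Apply the PREN formula: PREN = Cr + 3.3*Mo + 16*N
PREN = 17.2 + 3.3*5.4 + 16*0.44
PREN = 17.2 + 17.82 + 7.04 = 42.06

42.06


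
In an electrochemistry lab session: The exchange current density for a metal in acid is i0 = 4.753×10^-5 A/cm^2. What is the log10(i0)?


i0 = 4.753×10^-5 A/cm^2
log10(i0) = -4.323

-4.323


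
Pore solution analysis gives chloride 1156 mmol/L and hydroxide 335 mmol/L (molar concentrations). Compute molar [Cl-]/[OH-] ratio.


Threshold parameter = [Cl-] / [OH-] (molar basis; both in mmol/L, so units cancel)
Ratio = 1156 / 335 = 3.45

3.45


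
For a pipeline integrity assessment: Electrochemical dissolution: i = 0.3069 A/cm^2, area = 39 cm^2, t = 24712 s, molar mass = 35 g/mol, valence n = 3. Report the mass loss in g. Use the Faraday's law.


Apply Faraday's law: m = i*A*t*M / (n*F)
Total charge passed Q = i*A*t = 0.3069*39*24712 = 295780.3992 C
m = Q*M/(n*F) = 295780.3992*35/(3*96485) = 35.76485 g

35.76485 g


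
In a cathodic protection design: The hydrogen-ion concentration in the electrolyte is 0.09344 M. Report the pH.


pH = −log10[H+]
pH = −log10(0.09344) = 1.03

1.03


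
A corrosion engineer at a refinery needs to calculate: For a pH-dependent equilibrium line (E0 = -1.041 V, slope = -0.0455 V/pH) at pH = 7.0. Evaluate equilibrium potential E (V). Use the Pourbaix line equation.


Apply the Pourbaix line equation: E = E0 + slope*pH
E = -1.041 + (-0.0455)*7.0 = -1.041 + (-0.3185) = -1.3595 V
Rounded to 3 decimal places: E = -1.360 V

-1.360 V


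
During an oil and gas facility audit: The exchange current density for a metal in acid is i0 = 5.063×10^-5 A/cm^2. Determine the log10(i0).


i0 = 5.063×10^-5 A/cm^2
log10(i0) = -4.296

-4.296


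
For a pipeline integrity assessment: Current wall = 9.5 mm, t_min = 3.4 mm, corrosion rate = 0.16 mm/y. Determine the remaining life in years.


Apply the remaining-life relation: RL = (t_current − t_min) / CR
RL = (9.5 − 3.4) / 0.16 = 6.1 / 0.16 = 38.1 years

38.1 years


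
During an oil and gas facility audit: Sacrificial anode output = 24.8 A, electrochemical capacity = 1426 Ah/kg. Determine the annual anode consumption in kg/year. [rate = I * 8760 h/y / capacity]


Annual consumption = current * hours per year / capacity
Rate = 24.8 * 8760 / 1426 = 152.3 kg/year

152.3 kg/year


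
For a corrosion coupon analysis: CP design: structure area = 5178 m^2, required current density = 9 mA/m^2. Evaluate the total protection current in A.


I = area * current density, then convert mA → A (÷1000)
I = 5178 * 9 / 1000 = 46.6 A

46.6 A


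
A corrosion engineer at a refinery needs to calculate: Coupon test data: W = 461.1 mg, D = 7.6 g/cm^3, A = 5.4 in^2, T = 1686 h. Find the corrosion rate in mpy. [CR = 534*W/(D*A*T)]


Apply the mpy weight-loss relation: CR = 534 * W / (D * A * T)
Numerator: 534 * 461.1 = 246227.4
Denominator: 7.6 * 5.4 * 1686 = 69193.44
CR = 246227.4 / 69193.44 = 3.559 mpy

3.559 mpy


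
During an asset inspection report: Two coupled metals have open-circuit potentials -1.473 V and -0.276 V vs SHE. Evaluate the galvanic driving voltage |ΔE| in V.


Driving voltage is the absolute potential difference.
|ΔE| = |-1.473 − (-0.276)| = 1.197 V

1.197 V


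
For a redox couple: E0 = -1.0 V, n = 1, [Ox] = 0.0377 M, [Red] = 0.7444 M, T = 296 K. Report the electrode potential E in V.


Apply the Nernst equation: E = E0 + (RT/nF)*ln([Ox]/[Red])
Step 1: RT/nF = 8.314*296/(1*96485) = 0.02550598 V
Step 2: [Ox]/[Red] = 0.0377/0.7444 = 0.050645
Step 3: ln(0.050645) = -2.982915
Step 4: correction = 0.02550598 * -2.982915 = -0.076 V
E = -1.0 + -0.076 = -1.076 V

-1.076 V


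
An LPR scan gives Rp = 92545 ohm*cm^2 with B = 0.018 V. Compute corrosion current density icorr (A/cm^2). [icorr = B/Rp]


Apply the Stern-Geary relation: icorr = B / Rp
icorr = 0.018 / 92545 = 1.945×10^-7 A/cm^2

1.945×10^-7 A/cm^2


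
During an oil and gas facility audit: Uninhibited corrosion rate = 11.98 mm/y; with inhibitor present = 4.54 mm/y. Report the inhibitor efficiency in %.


Apply the inhibitor-efficiency definition: IE = (CR_blank − CR_inh)/CR_blank × 100
IE = (11.98 − 4.54) / 11.98 × 100
IE = 7.44 / 11.98 × 100 = 62.1 %

62.1 %


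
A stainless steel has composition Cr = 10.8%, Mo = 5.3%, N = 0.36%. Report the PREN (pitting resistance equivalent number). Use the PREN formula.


Apply the PREN formula: PREN = Cr + 3.3*Mo + 16*N
PREN = 10.8 + 3.3*5.3 + 16*0.36
PREN = 10.8 + 17.49 + 5.76 = 34.05

34.05


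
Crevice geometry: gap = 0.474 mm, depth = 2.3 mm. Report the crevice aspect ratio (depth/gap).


Aspect ratio = depth / gap
Ratio = 2.3 / 0.474 = 4.9

4.9


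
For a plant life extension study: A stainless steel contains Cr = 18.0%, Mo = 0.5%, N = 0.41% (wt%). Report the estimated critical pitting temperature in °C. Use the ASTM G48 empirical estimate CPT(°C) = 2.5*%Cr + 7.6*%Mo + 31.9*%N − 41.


Apply the ASTM G48 empirical CPT estimate: CPT(°C) = 2.5*%Cr + 7.6*%Mo + 31.9*%N − 41
2.5*18.0 = 45; 7.6*0.5 = 3.8; 31.9*0.41 = 13.079
CPT = 45 + 3.8 + 13.079 − 41 = 20.879 °C
Rounded to 0.1 °C: CPT ≈ 20.9 °C

20.9 °C


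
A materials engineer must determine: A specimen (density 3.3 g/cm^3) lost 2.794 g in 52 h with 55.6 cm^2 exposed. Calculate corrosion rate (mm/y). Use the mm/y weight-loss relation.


Apply the mm/y weight-loss relation: CR = 87600 * W / (D * A * T)
Numerator: 87600 * 2.794 = 244754.4
Denominator: 3.3 * 55.6 * 52 = 9540.96
CR = 244754.4 / 9540.96 = 25.65302 mm/y

25.65302 mm/y


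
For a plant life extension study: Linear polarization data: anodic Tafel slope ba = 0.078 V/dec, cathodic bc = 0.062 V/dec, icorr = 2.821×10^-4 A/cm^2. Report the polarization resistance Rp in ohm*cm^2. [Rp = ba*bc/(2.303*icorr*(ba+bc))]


Apply the Stern-Geary equation: Rp = ba*bc / (2.303*icorr*(ba+bc))
ba*bc = 0.078*0.062 = 0.004836
ba+bc = 0.14; 2.303*icorr*(ba+bc) = 2.303*2.821×10^-4*0.14 = 9.0954682×10^-5
Rp = 0.004836 / 9.0954682×10^-5 = 53.2 ohm*cm^2

53.2 ohm*cm^2


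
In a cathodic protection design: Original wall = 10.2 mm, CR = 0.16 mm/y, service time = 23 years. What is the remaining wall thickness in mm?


Remaining wall = original − CR × time
t = 10.2 − 0.16*23 = 10.2 − 3.68 = 6.52 mm

6.52 mm


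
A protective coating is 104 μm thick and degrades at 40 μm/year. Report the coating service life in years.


Service life = thickness / degradation rate
Life = 104 / 40 = 2.6 years

2.6 years


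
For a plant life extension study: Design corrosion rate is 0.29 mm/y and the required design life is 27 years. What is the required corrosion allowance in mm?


Corrosion allowance = CR × design life
CA = 0.29 * 27 = 7.83 mm

7.83 mm


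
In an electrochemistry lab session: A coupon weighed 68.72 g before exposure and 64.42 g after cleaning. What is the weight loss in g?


Weight loss = initial − final
WL = 68.72 − 64.42 = 4.3 g

4.3 g


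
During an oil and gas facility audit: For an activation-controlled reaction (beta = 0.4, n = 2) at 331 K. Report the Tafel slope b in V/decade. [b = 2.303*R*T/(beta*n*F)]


Apply the Tafel slope relation: b = 2.303*R*T/(beta*n*F)
Numerator: 2.303 * 8.314 * 331 = 6337.7
Denominator: 0.4 * 2 * 96485 = 77188.0
b = 6337.7 / 77188.0 = 0.0821 V/decade

0.0821 V/decade


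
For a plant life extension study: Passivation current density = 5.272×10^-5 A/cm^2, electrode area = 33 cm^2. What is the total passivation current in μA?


I = i_pass * A, then convert A → μA (×10^6)
I = 5.272×10^-5 * 33 * 10^6 = 1739.76 μA

1739.76 μA


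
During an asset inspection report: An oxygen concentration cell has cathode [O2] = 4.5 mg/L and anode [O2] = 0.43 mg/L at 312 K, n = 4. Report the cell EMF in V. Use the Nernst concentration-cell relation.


Apply the Nernst concentration-cell relation: E = (RT/nF)*ln(C_cathode/C_anode)
RT/nF = 8.314*312/(4*96485) = 0.00672117 V
ln(4.5/0.43) = 2.34805
E = 0.00672117 * 2.34805 = 0.01578 V

0.01578 V


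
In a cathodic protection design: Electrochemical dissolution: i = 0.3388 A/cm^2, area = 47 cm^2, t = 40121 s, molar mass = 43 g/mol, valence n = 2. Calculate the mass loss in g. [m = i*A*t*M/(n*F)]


Apply Faraday's law: m = i*A*t*M / (n*F)
Total charge passed Q = i*A*t = 0.3388*47*40121 = 638870.7556 C
m = Q*M/(n*F) = 638870.7556*43/(2*96485) = 142.361 g

142.361 g


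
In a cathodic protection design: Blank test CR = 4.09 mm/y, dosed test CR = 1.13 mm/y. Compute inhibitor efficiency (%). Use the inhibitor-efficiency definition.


Apply the inhibitor-efficiency definition: IE = (CR_blank − CR_inh)/CR_blank × 100
IE = (4.09 − 1.13) / 4.09 × 100
IE = 2.96 / 4.09 × 100 = 72.4 %

72.4 %


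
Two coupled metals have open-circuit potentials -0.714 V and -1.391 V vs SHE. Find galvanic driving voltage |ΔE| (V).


Driving voltage is the absolute potential difference.
|ΔE| = |-0.714 − (-1.391)| = 0.677 V

0.677 V


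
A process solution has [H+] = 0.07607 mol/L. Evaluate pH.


pH = −log10[H+]
pH = −log10(0.07607) = 1.12

1.12


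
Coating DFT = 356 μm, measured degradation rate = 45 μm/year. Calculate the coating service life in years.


Service life = thickness / degradation rate
Life = 356 / 45 = 7.9 years

7.9 years


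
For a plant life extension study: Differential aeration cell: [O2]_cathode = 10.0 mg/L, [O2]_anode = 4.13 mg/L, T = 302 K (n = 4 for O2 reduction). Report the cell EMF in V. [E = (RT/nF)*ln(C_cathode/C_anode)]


Apply the Nernst concentration-cell relation: E = (RT/nF)*ln(C_cathode/C_anode)
RT/nF = 8.314*302/(4*96485) = 0.00650575 V
ln(10.0/4.13) = 0.88431
E = 0.00650575 * 0.88431 = 0.00575 V

0.00575 V


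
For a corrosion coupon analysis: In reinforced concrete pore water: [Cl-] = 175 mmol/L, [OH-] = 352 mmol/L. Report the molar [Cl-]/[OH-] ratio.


Threshold parameter = [Cl-] / [OH-] (molar basis; both in mmol/L, so units cancel)
Ratio = 175 / 352 = 0.5

0.5


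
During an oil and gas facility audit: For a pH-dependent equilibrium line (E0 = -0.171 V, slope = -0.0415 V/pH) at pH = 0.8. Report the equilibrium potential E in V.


Apply the Pourbaix line equation: E = E0 + slope*pH
E = -0.171 + (-0.0415)*0.8 = -0.171 + (-0.0332) = -0.2042 V
Rounded to 3 decimal places: E = -0.204 V

-0.204 V


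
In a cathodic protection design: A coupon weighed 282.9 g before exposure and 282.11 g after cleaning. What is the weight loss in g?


Weight loss = initial − final
WL = 282.9 − 282.11 = 0.79 g

0.79 g


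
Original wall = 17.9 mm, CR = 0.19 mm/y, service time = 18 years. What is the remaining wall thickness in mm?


Remaining wall = original − CR × time
t = 17.9 − 0.19*18 = 17.9 − 3.42 = 14.48 mm

14.48 mm


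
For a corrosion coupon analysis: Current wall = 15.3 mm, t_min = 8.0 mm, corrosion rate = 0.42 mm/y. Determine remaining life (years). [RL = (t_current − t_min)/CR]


Apply the remaining-life relation: RL = (t_current − t_min) / CR
RL = (15.3 − 8.0) / 0.42 = 7.3 / 0.42 = 17.4 years

17.4 years


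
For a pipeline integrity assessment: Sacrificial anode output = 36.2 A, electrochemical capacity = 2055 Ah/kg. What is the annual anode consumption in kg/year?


Annual consumption = current * hours per year / capacity
Rate = 36.2 * 8760 / 2055 = 154.3 kg/year

154.3 kg/year


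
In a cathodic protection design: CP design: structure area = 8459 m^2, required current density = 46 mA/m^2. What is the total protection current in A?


I = area * current density, then convert mA → A (÷1000)
I = 8459 * 46 / 1000 = 389.11 A

389.11 A


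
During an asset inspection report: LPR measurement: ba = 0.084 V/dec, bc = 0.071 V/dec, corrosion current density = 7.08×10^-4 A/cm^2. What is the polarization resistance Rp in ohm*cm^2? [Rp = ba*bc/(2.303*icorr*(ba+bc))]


Apply the Stern-Geary equation: Rp = ba*bc / (2.303*icorr*(ba+bc))
ba*bc = 0.084*0.071 = 0.005964
ba+bc = 0.155; 2.303*icorr*(ba+bc) = 2.303*7.08×10^-4*0.155 = 2.5273122×10^-4
Rp = 0.005964 / 2.5273122×10^-4 = 23.6 ohm*cm^2

23.6 ohm*cm^2


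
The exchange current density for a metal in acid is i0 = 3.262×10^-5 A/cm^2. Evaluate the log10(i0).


i0 = 3.262×10^-5 A/cm^2
log10(i0) = -4.487

-4.487


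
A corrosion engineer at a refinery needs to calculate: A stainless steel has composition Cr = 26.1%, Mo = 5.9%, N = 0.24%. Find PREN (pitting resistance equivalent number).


Apply the PREN formula: PREN = Cr + 3.3*Mo + 16*N
PREN = 26.1 + 3.3*5.9 + 16*0.24
PREN = 26.1 + 19.47 + 3.84 = 49.41

49.41


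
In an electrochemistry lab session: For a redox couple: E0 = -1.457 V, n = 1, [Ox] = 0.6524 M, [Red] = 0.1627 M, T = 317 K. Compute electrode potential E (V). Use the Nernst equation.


Apply the Nernst equation: E = E0 + (RT/nF)*ln([Ox]/[Red])
Step 1: RT/nF = 8.314*317/(1*96485) = 0.02731552 V
Step 2: [Ox]/[Red] = 0.6524/0.1627 = 4.009834
Step 3: ln(4.009834) = 1.38875
Step 4: correction = 0.02731552 * 1.38875 = 0.038 V
E = -1.457 + 0.038 = -1.419 V

-1.419 V


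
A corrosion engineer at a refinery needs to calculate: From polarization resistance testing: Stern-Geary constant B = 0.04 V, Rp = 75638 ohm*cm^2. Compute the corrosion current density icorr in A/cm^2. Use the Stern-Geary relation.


Apply the Stern-Geary relation: icorr = B / Rp
icorr = 0.04 / 75638 = 5.288×10^-7 A/cm^2

5.288×10^-7 A/cm^2


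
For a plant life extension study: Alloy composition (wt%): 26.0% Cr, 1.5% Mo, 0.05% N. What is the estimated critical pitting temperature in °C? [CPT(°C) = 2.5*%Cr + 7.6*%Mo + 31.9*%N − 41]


Apply the ASTM G48 empirical CPT estimate: CPT(°C) = 2.5*%Cr + 7.6*%Mo + 31.9*%N − 41
2.5*26.0 = 65; 7.6*1.5 = 11.4; 31.9*0.05 = 1.595
CPT = 65 + 11.4 + 1.595 − 41 = 36.995 °C
Rounded to 0.1 °C: CPT ≈ 37.0 °C

37.0 °C


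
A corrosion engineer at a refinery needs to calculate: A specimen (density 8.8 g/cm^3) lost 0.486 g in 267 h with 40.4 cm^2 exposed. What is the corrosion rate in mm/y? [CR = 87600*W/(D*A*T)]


Apply the mm/y weight-loss relation: CR = 87600 * W / (D * A * T)
Numerator: 87600 * 0.486 = 42573.6
Denominator: 8.8 * 40.4 * 267 = 94923.84
CR = 42573.6 / 94923.84 = 0.448503 mm/y

0.448503 mm/y


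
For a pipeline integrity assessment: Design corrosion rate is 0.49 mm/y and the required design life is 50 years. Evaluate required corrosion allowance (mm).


Corrosion allowance = CR × design life
CA = 0.49 * 50 = 24.5 mm

24.5 mm


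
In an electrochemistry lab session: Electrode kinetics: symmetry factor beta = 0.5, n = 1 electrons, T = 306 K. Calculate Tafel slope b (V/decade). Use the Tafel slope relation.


Apply the Tafel slope relation: b = 2.303*R*T/(beta*n*F)
Numerator: 2.303 * 8.314 * 306 = 5859.03
Denominator: 0.5 * 1 * 96485 = 48242.5
b = 5859.03 / 48242.5 = 0.1214 V/decade

0.1214 V/decade


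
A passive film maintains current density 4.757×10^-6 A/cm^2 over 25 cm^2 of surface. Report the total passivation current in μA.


I = i_pass * A, then convert A → μA (×10^6)
I = 4.757×10^-6 * 25 * 10^6 = 118.93 μA

118.93 μA


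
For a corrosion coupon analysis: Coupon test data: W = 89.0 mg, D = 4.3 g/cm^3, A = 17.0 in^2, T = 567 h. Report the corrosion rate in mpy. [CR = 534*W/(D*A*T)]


Apply the mpy weight-loss relation: CR = 534 * W / (D * A * T)
Numerator: 534 * 89.0 = 47526.0
Denominator: 4.3 * 17.0 * 567 = 41447.7
CR = 47526.0 / 41447.7 = 1.14665 mpy

1.14665 mpy


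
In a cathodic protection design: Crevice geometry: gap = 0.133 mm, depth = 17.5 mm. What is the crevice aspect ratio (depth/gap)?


Aspect ratio = depth / gap
Ratio = 17.5 / 0.133 = 131.6

131.6


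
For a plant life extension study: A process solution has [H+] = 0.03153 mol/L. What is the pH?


pH = −log10[H+]
pH = −log10(0.03153) = 1.5

1.5


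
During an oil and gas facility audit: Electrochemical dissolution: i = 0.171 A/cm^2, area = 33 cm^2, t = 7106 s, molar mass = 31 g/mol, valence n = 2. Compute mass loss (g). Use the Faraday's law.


Apply Faraday's law: m = i*A*t*M / (n*F)
Total charge passed Q = i*A*t = 0.171*33*7106 = 40099.158 C
m = Q*M/(n*F) = 40099.158*31/(2*96485) = 6.4418 g

6.4418 g


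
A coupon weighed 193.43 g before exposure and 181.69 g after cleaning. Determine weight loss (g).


Weight loss = initial − final
WL = 193.43 − 181.69 = 11.74 g

11.74 g


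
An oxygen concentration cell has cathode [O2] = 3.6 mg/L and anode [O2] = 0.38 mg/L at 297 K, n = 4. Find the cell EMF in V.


Apply the Nernst concentration-cell relation: E = (RT/nF)*ln(C_cathode/C_anode)
RT/nF = 8.314*297/(4*96485) = 0.00639804 V
ln(3.6/0.38) = 2.24852
E = 0.00639804 * 2.24852 = 0.01439 V

0.01439 V


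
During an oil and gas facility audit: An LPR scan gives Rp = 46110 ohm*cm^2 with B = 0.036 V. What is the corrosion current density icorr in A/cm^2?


Apply the Stern-Geary relation: icorr = B / Rp
icorr = 0.036 / 46110 = 7.807×10^-7 A/cm^2

7.807×10^-7 A/cm^2


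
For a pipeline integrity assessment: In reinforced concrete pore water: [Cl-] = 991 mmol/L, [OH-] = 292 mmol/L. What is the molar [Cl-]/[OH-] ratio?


Threshold parameter = [Cl-] / [OH-] (molar basis; both in mmol/L, so units cancel)
Ratio = 991 / 292 = 3.39

3.39
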